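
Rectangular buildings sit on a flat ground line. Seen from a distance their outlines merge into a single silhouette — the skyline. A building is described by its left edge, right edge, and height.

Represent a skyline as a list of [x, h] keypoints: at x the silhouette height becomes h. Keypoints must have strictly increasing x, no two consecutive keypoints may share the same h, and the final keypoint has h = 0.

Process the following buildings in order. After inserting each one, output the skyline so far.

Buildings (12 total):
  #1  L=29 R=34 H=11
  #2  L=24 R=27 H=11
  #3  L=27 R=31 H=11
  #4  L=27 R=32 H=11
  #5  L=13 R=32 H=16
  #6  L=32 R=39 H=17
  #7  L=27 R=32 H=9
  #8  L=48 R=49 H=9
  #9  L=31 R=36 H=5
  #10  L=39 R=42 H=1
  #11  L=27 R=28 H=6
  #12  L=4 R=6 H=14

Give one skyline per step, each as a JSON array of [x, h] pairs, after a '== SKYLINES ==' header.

== SKYLINES ==
[[29,11],[34,0]]
[[24,11],[27,0],[29,11],[34,0]]
[[24,11],[34,0]]
[[24,11],[34,0]]
[[13,16],[32,11],[34,0]]
[[13,16],[32,17],[39,0]]
[[13,16],[32,17],[39,0]]
[[13,16],[32,17],[39,0],[48,9],[49,0]]
[[13,16],[32,17],[39,0],[48,9],[49,0]]
[[13,16],[32,17],[39,1],[42,0],[48,9],[49,0]]
[[13,16],[32,17],[39,1],[42,0],[48,9],[49,0]]
[[4,14],[6,0],[13,16],[32,17],[39,1],[42,0],[48,9],[49,0]]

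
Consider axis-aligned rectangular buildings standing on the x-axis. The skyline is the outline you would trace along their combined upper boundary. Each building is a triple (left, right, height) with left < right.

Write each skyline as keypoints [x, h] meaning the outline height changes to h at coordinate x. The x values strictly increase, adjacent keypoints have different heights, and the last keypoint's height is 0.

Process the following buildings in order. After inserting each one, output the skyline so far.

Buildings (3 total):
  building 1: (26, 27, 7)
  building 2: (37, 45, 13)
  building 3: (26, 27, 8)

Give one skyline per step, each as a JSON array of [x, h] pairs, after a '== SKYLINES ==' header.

== SKYLINES ==
[[26,7],[27,0]]
[[26,7],[27,0],[37,13],[45,0]]
[[26,8],[27,0],[37,13],[45,0]]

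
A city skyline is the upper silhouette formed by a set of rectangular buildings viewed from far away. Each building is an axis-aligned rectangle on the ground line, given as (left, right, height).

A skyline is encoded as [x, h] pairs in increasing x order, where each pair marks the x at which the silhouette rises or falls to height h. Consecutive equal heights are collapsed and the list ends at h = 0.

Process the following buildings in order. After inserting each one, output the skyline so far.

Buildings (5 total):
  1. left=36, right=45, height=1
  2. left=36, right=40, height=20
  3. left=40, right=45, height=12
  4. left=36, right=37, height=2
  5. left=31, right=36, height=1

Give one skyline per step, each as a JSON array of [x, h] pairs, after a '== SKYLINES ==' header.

== SKYLINES ==
[[36,1],[45,0]]
[[36,20],[40,1],[45,0]]
[[36,20],[40,12],[45,0]]
[[36,20],[40,12],[45,0]]
[[31,1],[36,20],[40,12],[45,0]]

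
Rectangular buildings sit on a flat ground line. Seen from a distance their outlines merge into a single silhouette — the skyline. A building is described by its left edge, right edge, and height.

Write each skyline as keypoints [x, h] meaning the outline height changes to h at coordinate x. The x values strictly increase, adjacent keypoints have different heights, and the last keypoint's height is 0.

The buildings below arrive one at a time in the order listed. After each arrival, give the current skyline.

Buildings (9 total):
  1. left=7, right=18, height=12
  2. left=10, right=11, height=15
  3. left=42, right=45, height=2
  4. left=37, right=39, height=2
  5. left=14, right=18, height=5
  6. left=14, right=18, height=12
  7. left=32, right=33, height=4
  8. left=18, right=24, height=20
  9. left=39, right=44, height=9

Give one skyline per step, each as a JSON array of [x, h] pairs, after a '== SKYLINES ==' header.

== SKYLINES ==
[[7,12],[18,0]]
[[7,12],[10,15],[11,12],[18,0]]
[[7,12],[10,15],[11,12],[18,0],[42,2],[45,0]]
[[7,12],[10,15],[11,12],[18,0],[37,2],[39,0],[42,2],[45,0]]
[[7,12],[10,15],[11,12],[18,0],[37,2],[39,0],[42,2],[45,0]]
[[7,12],[10,15],[11,12],[18,0],[37,2],[39,0],[42,2],[45,0]]
[[7,12],[10,15],[11,12],[18,0],[32,4],[33,0],[37,2],[39,0],[42,2],[45,0]]
[[7,12],[10,15],[11,12],[18,20],[24,0],[32,4],[33,0],[37,2],[39,0],[42,2],[45,0]]
[[7,12],[10,15],[11,12],[18,20],[24,0],[32,4],[33,0],[37,2],[39,9],[44,2],[45,0]]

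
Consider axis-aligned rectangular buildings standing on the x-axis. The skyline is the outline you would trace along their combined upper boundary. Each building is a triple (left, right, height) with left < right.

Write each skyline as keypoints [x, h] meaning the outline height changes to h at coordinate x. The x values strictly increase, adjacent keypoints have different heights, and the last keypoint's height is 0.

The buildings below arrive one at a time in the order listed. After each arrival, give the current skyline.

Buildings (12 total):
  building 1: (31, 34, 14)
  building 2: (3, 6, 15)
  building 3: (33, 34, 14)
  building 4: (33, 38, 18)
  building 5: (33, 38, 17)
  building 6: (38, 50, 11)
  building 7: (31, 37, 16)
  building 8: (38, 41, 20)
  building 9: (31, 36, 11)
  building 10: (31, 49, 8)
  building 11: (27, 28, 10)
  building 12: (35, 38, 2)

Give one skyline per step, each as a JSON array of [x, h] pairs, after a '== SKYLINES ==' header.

== SKYLINES ==
[[31,14],[34,0]]
[[3,15],[6,0],[31,14],[34,0]]
[[3,15],[6,0],[31,14],[34,0]]
[[3,15],[6,0],[31,14],[33,18],[38,0]]
[[3,15],[6,0],[31,14],[33,18],[38,0]]
[[3,15],[6,0],[31,14],[33,18],[38,11],[50,0]]
[[3,15],[6,0],[31,16],[33,18],[38,11],[50,0]]
[[3,15],[6,0],[31,16],[33,18],[38,20],[41,11],[50,0]]
[[3,15],[6,0],[31,16],[33,18],[38,20],[41,11],[50,0]]
[[3,15],[6,0],[31,16],[33,18],[38,20],[41,11],[50,0]]
[[3,15],[6,0],[27,10],[28,0],[31,16],[33,18],[38,20],[41,11],[50,0]]
[[3,15],[6,0],[27,10],[28,0],[31,16],[33,18],[38,20],[41,11],[50,0]]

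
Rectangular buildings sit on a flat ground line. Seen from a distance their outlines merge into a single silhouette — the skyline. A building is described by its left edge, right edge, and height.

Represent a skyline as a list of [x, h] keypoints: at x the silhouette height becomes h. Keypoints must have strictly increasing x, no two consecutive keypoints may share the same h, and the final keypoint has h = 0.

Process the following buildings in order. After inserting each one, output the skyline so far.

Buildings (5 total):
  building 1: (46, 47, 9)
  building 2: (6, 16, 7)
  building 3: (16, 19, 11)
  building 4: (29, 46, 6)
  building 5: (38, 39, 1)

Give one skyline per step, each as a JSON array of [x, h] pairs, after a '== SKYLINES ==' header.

== SKYLINES ==
[[46,9],[47,0]]
[[6,7],[16,0],[46,9],[47,0]]
[[6,7],[16,11],[19,0],[46,9],[47,0]]
[[6,7],[16,11],[19,0],[29,6],[46,9],[47,0]]
[[6,7],[16,11],[19,0],[29,6],[46,9],[47,0]]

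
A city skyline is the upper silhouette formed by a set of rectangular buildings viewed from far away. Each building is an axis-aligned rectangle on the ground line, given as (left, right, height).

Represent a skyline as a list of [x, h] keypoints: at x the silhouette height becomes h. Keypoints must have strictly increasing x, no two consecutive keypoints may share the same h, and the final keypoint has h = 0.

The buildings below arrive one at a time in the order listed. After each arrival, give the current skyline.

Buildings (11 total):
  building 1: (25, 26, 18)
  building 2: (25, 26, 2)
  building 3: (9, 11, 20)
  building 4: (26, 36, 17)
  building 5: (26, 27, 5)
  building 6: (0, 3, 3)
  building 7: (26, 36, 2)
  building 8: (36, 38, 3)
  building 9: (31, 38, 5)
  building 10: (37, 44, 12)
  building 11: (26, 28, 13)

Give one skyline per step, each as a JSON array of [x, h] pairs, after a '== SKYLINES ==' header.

== SKYLINES ==
[[25,18],[26,0]]
[[25,18],[26,0]]
[[9,20],[11,0],[25,18],[26,0]]
[[9,20],[11,0],[25,18],[26,17],[36,0]]
[[9,20],[11,0],[25,18],[26,17],[36,0]]
[[0,3],[3,0],[9,20],[11,0],[25,18],[26,17],[36,0]]
[[0,3],[3,0],[9,20],[11,0],[25,18],[26,17],[36,0]]
[[0,3],[3,0],[9,20],[11,0],[25,18],[26,17],[36,3],[38,0]]
[[0,3],[3,0],[9,20],[11,0],[25,18],[26,17],[36,5],[38,0]]
[[0,3],[3,0],[9,20],[11,0],[25,18],[26,17],[36,5],[37,12],[44,0]]
[[0,3],[3,0],[9,20],[11,0],[25,18],[26,17],[36,5],[37,12],[44,0]]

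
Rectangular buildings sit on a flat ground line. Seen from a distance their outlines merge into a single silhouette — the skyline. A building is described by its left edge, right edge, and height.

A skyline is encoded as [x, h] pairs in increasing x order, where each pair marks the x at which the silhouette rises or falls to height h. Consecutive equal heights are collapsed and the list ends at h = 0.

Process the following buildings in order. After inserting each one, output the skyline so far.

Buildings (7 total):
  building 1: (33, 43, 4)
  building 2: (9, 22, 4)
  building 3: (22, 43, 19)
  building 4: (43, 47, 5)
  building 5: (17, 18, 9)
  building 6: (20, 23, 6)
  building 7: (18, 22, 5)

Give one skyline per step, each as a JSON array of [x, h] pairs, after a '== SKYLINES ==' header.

== SKYLINES ==
[[33,4],[43,0]]
[[9,4],[22,0],[33,4],[43,0]]
[[9,4],[22,19],[43,0]]
[[9,4],[22,19],[43,5],[47,0]]
[[9,4],[17,9],[18,4],[22,19],[43,5],[47,0]]
[[9,4],[17,9],[18,4],[20,6],[22,19],[43,5],[47,0]]
[[9,4],[17,9],[18,5],[20,6],[22,19],[43,5],[47,0]]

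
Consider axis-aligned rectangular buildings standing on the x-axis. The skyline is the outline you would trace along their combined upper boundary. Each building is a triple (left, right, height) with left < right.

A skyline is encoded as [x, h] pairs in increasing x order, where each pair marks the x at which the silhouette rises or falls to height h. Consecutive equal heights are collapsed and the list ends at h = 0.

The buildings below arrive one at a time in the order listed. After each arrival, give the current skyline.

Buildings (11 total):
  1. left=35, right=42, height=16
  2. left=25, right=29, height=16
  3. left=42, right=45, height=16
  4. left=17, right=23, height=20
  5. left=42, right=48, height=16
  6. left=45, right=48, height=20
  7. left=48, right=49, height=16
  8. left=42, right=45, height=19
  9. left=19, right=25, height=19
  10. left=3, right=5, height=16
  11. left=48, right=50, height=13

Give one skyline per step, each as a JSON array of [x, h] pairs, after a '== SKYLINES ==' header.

== SKYLINES ==
[[35,16],[42,0]]
[[25,16],[29,0],[35,16],[42,0]]
[[25,16],[29,0],[35,16],[45,0]]
[[17,20],[23,0],[25,16],[29,0],[35,16],[45,0]]
[[17,20],[23,0],[25,16],[29,0],[35,16],[48,0]]
[[17,20],[23,0],[25,16],[29,0],[35,16],[45,20],[48,0]]
[[17,20],[23,0],[25,16],[29,0],[35,16],[45,20],[48,16],[49,0]]
[[17,20],[23,0],[25,16],[29,0],[35,16],[42,19],[45,20],[48,16],[49,0]]
[[17,20],[23,19],[25,16],[29,0],[35,16],[42,19],[45,20],[48,16],[49,0]]
[[3,16],[5,0],[17,20],[23,19],[25,16],[29,0],[35,16],[42,19],[45,20],[48,16],[49,0]]
[[3,16],[5,0],[17,20],[23,19],[25,16],[29,0],[35,16],[42,19],[45,20],[48,16],[49,13],[50,0]]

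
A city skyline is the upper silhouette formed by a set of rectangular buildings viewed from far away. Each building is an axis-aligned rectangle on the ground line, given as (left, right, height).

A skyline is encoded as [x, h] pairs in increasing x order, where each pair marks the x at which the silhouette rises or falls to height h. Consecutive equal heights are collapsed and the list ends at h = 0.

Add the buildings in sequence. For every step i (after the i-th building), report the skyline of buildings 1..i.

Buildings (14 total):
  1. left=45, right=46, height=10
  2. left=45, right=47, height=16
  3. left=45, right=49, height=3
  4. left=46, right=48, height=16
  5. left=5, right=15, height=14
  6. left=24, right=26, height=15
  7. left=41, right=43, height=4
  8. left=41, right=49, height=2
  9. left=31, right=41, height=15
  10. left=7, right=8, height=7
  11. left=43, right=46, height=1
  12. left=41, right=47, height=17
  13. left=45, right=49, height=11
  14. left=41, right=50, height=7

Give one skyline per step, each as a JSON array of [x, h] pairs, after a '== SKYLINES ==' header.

== SKYLINES ==
[[45,10],[46,0]]
[[45,16],[47,0]]
[[45,16],[47,3],[49,0]]
[[45,16],[48,3],[49,0]]
[[5,14],[15,0],[45,16],[48,3],[49,0]]
[[5,14],[15,0],[24,15],[26,0],[45,16],[48,3],[49,0]]
[[5,14],[15,0],[24,15],[26,0],[41,4],[43,0],[45,16],[48,3],[49,0]]
[[5,14],[15,0],[24,15],[26,0],[41,4],[43,2],[45,16],[48,3],[49,0]]
[[5,14],[15,0],[24,15],[26,0],[31,15],[41,4],[43,2],[45,16],[48,3],[49,0]]
[[5,14],[15,0],[24,15],[26,0],[31,15],[41,4],[43,2],[45,16],[48,3],[49,0]]
[[5,14],[15,0],[24,15],[26,0],[31,15],[41,4],[43,2],[45,16],[48,3],[49,0]]
[[5,14],[15,0],[24,15],[26,0],[31,15],[41,17],[47,16],[48,3],[49,0]]
[[5,14],[15,0],[24,15],[26,0],[31,15],[41,17],[47,16],[48,11],[49,0]]
[[5,14],[15,0],[24,15],[26,0],[31,15],[41,17],[47,16],[48,11],[49,7],[50,0]]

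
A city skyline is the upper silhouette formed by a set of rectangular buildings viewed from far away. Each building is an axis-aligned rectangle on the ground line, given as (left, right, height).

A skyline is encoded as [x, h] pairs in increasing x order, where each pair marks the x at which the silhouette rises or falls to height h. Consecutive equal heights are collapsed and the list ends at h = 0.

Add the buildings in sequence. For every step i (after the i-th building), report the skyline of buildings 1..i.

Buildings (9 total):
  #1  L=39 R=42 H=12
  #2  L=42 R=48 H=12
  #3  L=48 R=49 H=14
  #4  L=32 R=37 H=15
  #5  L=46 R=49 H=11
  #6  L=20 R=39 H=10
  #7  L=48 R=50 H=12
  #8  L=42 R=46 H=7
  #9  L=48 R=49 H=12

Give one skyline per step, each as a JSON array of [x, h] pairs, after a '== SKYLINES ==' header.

== SKYLINES ==
[[39,12],[42,0]]
[[39,12],[48,0]]
[[39,12],[48,14],[49,0]]
[[32,15],[37,0],[39,12],[48,14],[49,0]]
[[32,15],[37,0],[39,12],[48,14],[49,0]]
[[20,10],[32,15],[37,10],[39,12],[48,14],[49,0]]
[[20,10],[32,15],[37,10],[39,12],[48,14],[49,12],[50,0]]
[[20,10],[32,15],[37,10],[39,12],[48,14],[49,12],[50,0]]
[[20,10],[32,15],[37,10],[39,12],[48,14],[49,12],[50,0]]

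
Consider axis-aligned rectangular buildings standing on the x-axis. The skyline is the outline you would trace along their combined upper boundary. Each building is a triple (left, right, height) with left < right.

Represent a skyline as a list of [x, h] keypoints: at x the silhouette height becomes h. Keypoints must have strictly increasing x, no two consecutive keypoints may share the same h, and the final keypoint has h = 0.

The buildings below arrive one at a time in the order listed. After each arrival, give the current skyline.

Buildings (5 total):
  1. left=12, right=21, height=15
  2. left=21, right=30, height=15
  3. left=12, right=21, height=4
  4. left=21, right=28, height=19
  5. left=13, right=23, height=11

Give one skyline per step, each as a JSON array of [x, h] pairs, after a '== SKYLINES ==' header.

== SKYLINES ==
[[12,15],[21,0]]
[[12,15],[30,0]]
[[12,15],[30,0]]
[[12,15],[21,19],[28,15],[30,0]]
[[12,15],[21,19],[28,15],[30,0]]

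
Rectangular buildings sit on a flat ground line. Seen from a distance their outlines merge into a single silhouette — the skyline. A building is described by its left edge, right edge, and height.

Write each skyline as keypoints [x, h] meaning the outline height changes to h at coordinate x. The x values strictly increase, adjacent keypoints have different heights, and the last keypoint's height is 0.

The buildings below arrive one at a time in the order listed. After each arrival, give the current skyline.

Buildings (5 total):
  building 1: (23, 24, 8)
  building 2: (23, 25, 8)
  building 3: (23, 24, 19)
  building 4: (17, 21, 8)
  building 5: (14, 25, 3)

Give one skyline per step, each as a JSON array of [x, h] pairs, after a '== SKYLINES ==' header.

== SKYLINES ==
[[23,8],[24,0]]
[[23,8],[25,0]]
[[23,19],[24,8],[25,0]]
[[17,8],[21,0],[23,19],[24,8],[25,0]]
[[14,3],[17,8],[21,3],[23,19],[24,8],[25,0]]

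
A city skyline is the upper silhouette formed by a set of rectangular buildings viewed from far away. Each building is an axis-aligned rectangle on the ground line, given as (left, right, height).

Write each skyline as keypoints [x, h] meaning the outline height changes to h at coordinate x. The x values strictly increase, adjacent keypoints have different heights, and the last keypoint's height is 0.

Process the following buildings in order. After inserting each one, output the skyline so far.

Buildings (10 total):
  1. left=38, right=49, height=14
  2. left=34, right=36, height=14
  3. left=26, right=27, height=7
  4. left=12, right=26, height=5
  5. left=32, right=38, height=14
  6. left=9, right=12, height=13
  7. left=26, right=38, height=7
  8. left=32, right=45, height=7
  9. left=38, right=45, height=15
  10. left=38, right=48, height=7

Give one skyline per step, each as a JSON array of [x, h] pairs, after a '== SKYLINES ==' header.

== SKYLINES ==
[[38,14],[49,0]]
[[34,14],[36,0],[38,14],[49,0]]
[[26,7],[27,0],[34,14],[36,0],[38,14],[49,0]]
[[12,5],[26,7],[27,0],[34,14],[36,0],[38,14],[49,0]]
[[12,5],[26,7],[27,0],[32,14],[49,0]]
[[9,13],[12,5],[26,7],[27,0],[32,14],[49,0]]
[[9,13],[12,5],[26,7],[32,14],[49,0]]
[[9,13],[12,5],[26,7],[32,14],[49,0]]
[[9,13],[12,5],[26,7],[32,14],[38,15],[45,14],[49,0]]
[[9,13],[12,5],[26,7],[32,14],[38,15],[45,14],[49,0]]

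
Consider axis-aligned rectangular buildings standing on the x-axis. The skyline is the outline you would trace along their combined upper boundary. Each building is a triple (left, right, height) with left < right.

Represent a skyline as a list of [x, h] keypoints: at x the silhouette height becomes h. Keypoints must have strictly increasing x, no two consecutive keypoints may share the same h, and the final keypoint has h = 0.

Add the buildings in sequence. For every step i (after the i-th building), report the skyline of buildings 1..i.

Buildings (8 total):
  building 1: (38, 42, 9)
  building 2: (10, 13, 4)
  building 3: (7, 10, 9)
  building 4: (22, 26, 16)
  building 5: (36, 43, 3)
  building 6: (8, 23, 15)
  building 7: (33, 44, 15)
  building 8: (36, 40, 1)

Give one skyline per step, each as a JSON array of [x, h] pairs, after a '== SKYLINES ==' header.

== SKYLINES ==
[[38,9],[42,0]]
[[10,4],[13,0],[38,9],[42,0]]
[[7,9],[10,4],[13,0],[38,9],[42,0]]
[[7,9],[10,4],[13,0],[22,16],[26,0],[38,9],[42,0]]
[[7,9],[10,4],[13,0],[22,16],[26,0],[36,3],[38,9],[42,3],[43,0]]
[[7,9],[8,15],[22,16],[26,0],[36,3],[38,9],[42,3],[43,0]]
[[7,9],[8,15],[22,16],[26,0],[33,15],[44,0]]
[[7,9],[8,15],[22,16],[26,0],[33,15],[44,0]]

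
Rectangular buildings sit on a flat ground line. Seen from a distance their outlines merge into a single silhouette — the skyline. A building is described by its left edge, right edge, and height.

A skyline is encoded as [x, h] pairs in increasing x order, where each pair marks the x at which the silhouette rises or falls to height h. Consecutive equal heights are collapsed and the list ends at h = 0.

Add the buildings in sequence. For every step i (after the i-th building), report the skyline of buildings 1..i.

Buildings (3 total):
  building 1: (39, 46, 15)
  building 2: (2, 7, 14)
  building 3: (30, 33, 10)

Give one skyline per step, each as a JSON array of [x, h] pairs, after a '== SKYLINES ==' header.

== SKYLINES ==
[[39,15],[46,0]]
[[2,14],[7,0],[39,15],[46,0]]
[[2,14],[7,0],[30,10],[33,0],[39,15],[46,0]]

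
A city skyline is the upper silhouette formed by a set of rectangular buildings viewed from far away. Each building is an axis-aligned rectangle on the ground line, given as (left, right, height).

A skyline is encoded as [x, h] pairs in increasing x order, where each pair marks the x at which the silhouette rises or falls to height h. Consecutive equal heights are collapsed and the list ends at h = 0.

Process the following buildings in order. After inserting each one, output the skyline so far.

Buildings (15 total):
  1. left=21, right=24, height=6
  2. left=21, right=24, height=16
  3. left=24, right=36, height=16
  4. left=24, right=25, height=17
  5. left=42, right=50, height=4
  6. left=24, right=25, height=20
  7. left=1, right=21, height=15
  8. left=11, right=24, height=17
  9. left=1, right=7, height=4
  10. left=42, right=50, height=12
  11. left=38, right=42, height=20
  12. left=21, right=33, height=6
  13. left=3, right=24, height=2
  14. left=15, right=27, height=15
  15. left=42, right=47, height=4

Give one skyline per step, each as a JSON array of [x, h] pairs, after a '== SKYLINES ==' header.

== SKYLINES ==
[[21,6],[24,0]]
[[21,16],[24,0]]
[[21,16],[36,0]]
[[21,16],[24,17],[25,16],[36,0]]
[[21,16],[24,17],[25,16],[36,0],[42,4],[50,0]]
[[21,16],[24,20],[25,16],[36,0],[42,4],[50,0]]
[[1,15],[21,16],[24,20],[25,16],[36,0],[42,4],[50,0]]
[[1,15],[11,17],[24,20],[25,16],[36,0],[42,4],[50,0]]
[[1,15],[11,17],[24,20],[25,16],[36,0],[42,4],[50,0]]
[[1,15],[11,17],[24,20],[25,16],[36,0],[42,12],[50,0]]
[[1,15],[11,17],[24,20],[25,16],[36,0],[38,20],[42,12],[50,0]]
[[1,15],[11,17],[24,20],[25,16],[36,0],[38,20],[42,12],[50,0]]
[[1,15],[11,17],[24,20],[25,16],[36,0],[38,20],[42,12],[50,0]]
[[1,15],[11,17],[24,20],[25,16],[36,0],[38,20],[42,12],[50,0]]
[[1,15],[11,17],[24,20],[25,16],[36,0],[38,20],[42,12],[50,0]]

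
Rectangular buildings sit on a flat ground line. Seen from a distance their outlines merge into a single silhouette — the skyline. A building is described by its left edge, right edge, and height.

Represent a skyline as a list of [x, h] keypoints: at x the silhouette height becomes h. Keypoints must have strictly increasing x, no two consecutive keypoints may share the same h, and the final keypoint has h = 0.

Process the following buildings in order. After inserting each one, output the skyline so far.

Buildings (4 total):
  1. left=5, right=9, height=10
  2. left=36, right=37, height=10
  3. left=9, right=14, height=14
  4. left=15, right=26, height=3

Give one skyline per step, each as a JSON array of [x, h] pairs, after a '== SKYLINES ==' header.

== SKYLINES ==
[[5,10],[9,0]]
[[5,10],[9,0],[36,10],[37,0]]
[[5,10],[9,14],[14,0],[36,10],[37,0]]
[[5,10],[9,14],[14,0],[15,3],[26,0],[36,10],[37,0]]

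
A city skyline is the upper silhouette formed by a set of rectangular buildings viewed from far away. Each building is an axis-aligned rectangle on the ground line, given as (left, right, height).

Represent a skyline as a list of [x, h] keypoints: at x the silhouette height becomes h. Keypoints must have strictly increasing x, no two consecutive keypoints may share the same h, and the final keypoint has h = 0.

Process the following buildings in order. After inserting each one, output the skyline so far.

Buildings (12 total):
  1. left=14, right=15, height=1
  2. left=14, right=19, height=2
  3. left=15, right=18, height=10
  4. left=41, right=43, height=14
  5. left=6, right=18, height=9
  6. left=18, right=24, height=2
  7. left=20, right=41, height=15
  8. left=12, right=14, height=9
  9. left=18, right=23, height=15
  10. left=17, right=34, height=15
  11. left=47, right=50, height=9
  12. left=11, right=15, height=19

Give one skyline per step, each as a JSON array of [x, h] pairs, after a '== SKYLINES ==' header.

== SKYLINES ==
[[14,1],[15,0]]
[[14,2],[19,0]]
[[14,2],[15,10],[18,2],[19,0]]
[[14,2],[15,10],[18,2],[19,0],[41,14],[43,0]]
[[6,9],[15,10],[18,2],[19,0],[41,14],[43,0]]
[[6,9],[15,10],[18,2],[24,0],[41,14],[43,0]]
[[6,9],[15,10],[18,2],[20,15],[41,14],[43,0]]
[[6,9],[15,10],[18,2],[20,15],[41,14],[43,0]]
[[6,9],[15,10],[18,15],[41,14],[43,0]]
[[6,9],[15,10],[17,15],[41,14],[43,0]]
[[6,9],[15,10],[17,15],[41,14],[43,0],[47,9],[50,0]]
[[6,9],[11,19],[15,10],[17,15],[41,14],[43,0],[47,9],[50,0]]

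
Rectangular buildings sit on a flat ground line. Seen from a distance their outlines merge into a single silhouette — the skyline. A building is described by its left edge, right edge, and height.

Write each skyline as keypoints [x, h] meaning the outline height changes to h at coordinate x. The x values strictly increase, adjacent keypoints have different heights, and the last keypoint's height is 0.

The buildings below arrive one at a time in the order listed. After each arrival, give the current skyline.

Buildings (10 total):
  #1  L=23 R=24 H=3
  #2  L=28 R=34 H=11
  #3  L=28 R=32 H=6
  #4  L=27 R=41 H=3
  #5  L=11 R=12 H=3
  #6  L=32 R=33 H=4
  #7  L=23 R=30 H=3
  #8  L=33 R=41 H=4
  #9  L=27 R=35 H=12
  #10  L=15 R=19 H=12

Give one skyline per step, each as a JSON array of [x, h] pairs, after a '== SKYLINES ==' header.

== SKYLINES ==
[[23,3],[24,0]]
[[23,3],[24,0],[28,11],[34,0]]
[[23,3],[24,0],[28,11],[34,0]]
[[23,3],[24,0],[27,3],[28,11],[34,3],[41,0]]
[[11,3],[12,0],[23,3],[24,0],[27,3],[28,11],[34,3],[41,0]]
[[11,3],[12,0],[23,3],[24,0],[27,3],[28,11],[34,3],[41,0]]
[[11,3],[12,0],[23,3],[28,11],[34,3],[41,0]]
[[11,3],[12,0],[23,3],[28,11],[34,4],[41,0]]
[[11,3],[12,0],[23,3],[27,12],[35,4],[41,0]]
[[11,3],[12,0],[15,12],[19,0],[23,3],[27,12],[35,4],[41,0]]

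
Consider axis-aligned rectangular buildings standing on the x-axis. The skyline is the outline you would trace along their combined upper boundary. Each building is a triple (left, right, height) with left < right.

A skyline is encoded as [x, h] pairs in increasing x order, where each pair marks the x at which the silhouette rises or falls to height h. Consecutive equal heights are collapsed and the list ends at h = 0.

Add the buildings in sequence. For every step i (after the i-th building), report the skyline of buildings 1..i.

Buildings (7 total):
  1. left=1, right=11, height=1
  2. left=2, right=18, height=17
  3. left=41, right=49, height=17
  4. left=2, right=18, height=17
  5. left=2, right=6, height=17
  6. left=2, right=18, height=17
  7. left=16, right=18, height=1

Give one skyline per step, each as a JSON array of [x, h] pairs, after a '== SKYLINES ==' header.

== SKYLINES ==
[[1,1],[11,0]]
[[1,1],[2,17],[18,0]]
[[1,1],[2,17],[18,0],[41,17],[49,0]]
[[1,1],[2,17],[18,0],[41,17],[49,0]]
[[1,1],[2,17],[18,0],[41,17],[49,0]]
[[1,1],[2,17],[18,0],[41,17],[49,0]]
[[1,1],[2,17],[18,0],[41,17],[49,0]]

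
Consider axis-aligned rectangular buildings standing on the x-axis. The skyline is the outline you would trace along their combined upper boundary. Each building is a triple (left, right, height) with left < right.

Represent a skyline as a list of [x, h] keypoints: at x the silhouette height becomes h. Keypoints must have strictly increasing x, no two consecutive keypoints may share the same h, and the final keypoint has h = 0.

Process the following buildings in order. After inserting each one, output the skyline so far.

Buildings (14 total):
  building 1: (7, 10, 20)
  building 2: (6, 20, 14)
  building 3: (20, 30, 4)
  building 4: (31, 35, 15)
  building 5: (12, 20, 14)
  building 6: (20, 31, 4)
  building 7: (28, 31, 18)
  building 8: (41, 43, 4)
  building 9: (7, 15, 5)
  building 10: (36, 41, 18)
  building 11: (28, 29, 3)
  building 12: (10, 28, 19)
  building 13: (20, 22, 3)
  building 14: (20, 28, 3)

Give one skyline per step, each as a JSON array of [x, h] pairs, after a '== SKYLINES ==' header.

== SKYLINES ==
[[7,20],[10,0]]
[[6,14],[7,20],[10,14],[20,0]]
[[6,14],[7,20],[10,14],[20,4],[30,0]]
[[6,14],[7,20],[10,14],[20,4],[30,0],[31,15],[35,0]]
[[6,14],[7,20],[10,14],[20,4],[30,0],[31,15],[35,0]]
[[6,14],[7,20],[10,14],[20,4],[31,15],[35,0]]
[[6,14],[7,20],[10,14],[20,4],[28,18],[31,15],[35,0]]
[[6,14],[7,20],[10,14],[20,4],[28,18],[31,15],[35,0],[41,4],[43,0]]
[[6,14],[7,20],[10,14],[20,4],[28,18],[31,15],[35,0],[41,4],[43,0]]
[[6,14],[7,20],[10,14],[20,4],[28,18],[31,15],[35,0],[36,18],[41,4],[43,0]]
[[6,14],[7,20],[10,14],[20,4],[28,18],[31,15],[35,0],[36,18],[41,4],[43,0]]
[[6,14],[7,20],[10,19],[28,18],[31,15],[35,0],[36,18],[41,4],[43,0]]
[[6,14],[7,20],[10,19],[28,18],[31,15],[35,0],[36,18],[41,4],[43,0]]
[[6,14],[7,20],[10,19],[28,18],[31,15],[35,0],[36,18],[41,4],[43,0]]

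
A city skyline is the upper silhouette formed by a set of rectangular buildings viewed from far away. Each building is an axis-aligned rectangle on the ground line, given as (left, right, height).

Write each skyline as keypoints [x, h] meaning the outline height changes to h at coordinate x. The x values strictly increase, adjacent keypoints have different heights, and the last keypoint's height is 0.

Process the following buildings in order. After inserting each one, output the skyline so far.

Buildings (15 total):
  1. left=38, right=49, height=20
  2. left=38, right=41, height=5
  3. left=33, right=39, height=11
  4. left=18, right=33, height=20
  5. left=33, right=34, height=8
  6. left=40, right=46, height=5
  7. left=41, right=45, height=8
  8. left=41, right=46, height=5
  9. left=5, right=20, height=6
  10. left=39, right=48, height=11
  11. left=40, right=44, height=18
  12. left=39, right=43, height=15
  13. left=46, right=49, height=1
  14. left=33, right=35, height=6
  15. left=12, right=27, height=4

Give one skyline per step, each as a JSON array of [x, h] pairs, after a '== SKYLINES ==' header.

== SKYLINES ==
[[38,20],[49,0]]
[[38,20],[49,0]]
[[33,11],[38,20],[49,0]]
[[18,20],[33,11],[38,20],[49,0]]
[[18,20],[33,11],[38,20],[49,0]]
[[18,20],[33,11],[38,20],[49,0]]
[[18,20],[33,11],[38,20],[49,0]]
[[18,20],[33,11],[38,20],[49,0]]
[[5,6],[18,20],[33,11],[38,20],[49,0]]
[[5,6],[18,20],[33,11],[38,20],[49,0]]
[[5,6],[18,20],[33,11],[38,20],[49,0]]
[[5,6],[18,20],[33,11],[38,20],[49,0]]
[[5,6],[18,20],[33,11],[38,20],[49,0]]
[[5,6],[18,20],[33,11],[38,20],[49,0]]
[[5,6],[18,20],[33,11],[38,20],[49,0]]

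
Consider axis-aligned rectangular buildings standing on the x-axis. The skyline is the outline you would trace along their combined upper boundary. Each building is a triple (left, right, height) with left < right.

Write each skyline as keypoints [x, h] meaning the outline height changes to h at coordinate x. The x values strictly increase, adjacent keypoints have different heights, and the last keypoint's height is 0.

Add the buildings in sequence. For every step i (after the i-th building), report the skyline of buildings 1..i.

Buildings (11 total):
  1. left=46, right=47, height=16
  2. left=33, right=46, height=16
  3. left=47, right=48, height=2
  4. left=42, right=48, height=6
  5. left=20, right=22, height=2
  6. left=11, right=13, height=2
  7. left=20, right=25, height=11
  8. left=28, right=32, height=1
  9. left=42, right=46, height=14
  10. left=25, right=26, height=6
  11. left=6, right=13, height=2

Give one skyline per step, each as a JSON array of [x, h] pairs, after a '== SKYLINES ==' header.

== SKYLINES ==
[[46,16],[47,0]]
[[33,16],[47,0]]
[[33,16],[47,2],[48,0]]
[[33,16],[47,6],[48,0]]
[[20,2],[22,0],[33,16],[47,6],[48,0]]
[[11,2],[13,0],[20,2],[22,0],[33,16],[47,6],[48,0]]
[[11,2],[13,0],[20,11],[25,0],[33,16],[47,6],[48,0]]
[[11,2],[13,0],[20,11],[25,0],[28,1],[32,0],[33,16],[47,6],[48,0]]
[[11,2],[13,0],[20,11],[25,0],[28,1],[32,0],[33,16],[47,6],[48,0]]
[[11,2],[13,0],[20,11],[25,6],[26,0],[28,1],[32,0],[33,16],[47,6],[48,0]]
[[6,2],[13,0],[20,11],[25,6],[26,0],[28,1],[32,0],[33,16],[47,6],[48,0]]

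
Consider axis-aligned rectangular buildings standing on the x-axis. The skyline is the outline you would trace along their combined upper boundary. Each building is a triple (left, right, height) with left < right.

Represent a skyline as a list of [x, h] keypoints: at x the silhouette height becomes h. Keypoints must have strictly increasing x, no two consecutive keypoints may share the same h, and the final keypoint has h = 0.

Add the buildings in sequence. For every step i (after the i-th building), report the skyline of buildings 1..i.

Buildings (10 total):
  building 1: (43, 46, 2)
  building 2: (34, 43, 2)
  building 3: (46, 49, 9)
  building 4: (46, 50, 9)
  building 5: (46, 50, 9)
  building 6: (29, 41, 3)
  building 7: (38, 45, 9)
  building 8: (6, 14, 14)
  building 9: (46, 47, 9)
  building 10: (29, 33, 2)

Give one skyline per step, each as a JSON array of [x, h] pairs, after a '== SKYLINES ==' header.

== SKYLINES ==
[[43,2],[46,0]]
[[34,2],[46,0]]
[[34,2],[46,9],[49,0]]
[[34,2],[46,9],[50,0]]
[[34,2],[46,9],[50,0]]
[[29,3],[41,2],[46,9],[50,0]]
[[29,3],[38,9],[45,2],[46,9],[50,0]]
[[6,14],[14,0],[29,3],[38,9],[45,2],[46,9],[50,0]]
[[6,14],[14,0],[29,3],[38,9],[45,2],[46,9],[50,0]]
[[6,14],[14,0],[29,3],[38,9],[45,2],[46,9],[50,0]]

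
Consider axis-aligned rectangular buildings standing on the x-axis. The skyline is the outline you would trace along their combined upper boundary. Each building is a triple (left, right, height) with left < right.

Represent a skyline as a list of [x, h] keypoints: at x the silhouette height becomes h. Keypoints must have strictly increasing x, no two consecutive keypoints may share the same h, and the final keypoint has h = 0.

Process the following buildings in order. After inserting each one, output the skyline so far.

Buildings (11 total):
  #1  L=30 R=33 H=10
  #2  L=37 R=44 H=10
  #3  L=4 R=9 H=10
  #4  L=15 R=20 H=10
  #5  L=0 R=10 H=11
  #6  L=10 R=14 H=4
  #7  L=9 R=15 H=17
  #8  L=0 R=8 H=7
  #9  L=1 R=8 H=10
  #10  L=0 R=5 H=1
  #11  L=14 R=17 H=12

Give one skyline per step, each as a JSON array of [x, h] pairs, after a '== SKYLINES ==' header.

== SKYLINES ==
[[30,10],[33,0]]
[[30,10],[33,0],[37,10],[44,0]]
[[4,10],[9,0],[30,10],[33,0],[37,10],[44,0]]
[[4,10],[9,0],[15,10],[20,0],[30,10],[33,0],[37,10],[44,0]]
[[0,11],[10,0],[15,10],[20,0],[30,10],[33,0],[37,10],[44,0]]
[[0,11],[10,4],[14,0],[15,10],[20,0],[30,10],[33,0],[37,10],[44,0]]
[[0,11],[9,17],[15,10],[20,0],[30,10],[33,0],[37,10],[44,0]]
[[0,11],[9,17],[15,10],[20,0],[30,10],[33,0],[37,10],[44,0]]
[[0,11],[9,17],[15,10],[20,0],[30,10],[33,0],[37,10],[44,0]]
[[0,11],[9,17],[15,10],[20,0],[30,10],[33,0],[37,10],[44,0]]
[[0,11],[9,17],[15,12],[17,10],[20,0],[30,10],[33,0],[37,10],[44,0]]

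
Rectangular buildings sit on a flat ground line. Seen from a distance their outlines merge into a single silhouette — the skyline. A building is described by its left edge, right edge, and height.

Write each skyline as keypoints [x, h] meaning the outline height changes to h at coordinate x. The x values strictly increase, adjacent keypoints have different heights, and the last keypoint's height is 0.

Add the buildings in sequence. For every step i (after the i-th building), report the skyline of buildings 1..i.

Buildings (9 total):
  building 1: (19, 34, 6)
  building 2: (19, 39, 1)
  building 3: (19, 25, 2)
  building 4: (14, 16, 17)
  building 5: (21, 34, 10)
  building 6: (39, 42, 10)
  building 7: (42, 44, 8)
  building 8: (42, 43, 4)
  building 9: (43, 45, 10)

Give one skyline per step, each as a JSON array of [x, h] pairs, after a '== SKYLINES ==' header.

== SKYLINES ==
[[19,6],[34,0]]
[[19,6],[34,1],[39,0]]
[[19,6],[34,1],[39,0]]
[[14,17],[16,0],[19,6],[34,1],[39,0]]
[[14,17],[16,0],[19,6],[21,10],[34,1],[39,0]]
[[14,17],[16,0],[19,6],[21,10],[34,1],[39,10],[42,0]]
[[14,17],[16,0],[19,6],[21,10],[34,1],[39,10],[42,8],[44,0]]
[[14,17],[16,0],[19,6],[21,10],[34,1],[39,10],[42,8],[44,0]]
[[14,17],[16,0],[19,6],[21,10],[34,1],[39,10],[42,8],[43,10],[45,0]]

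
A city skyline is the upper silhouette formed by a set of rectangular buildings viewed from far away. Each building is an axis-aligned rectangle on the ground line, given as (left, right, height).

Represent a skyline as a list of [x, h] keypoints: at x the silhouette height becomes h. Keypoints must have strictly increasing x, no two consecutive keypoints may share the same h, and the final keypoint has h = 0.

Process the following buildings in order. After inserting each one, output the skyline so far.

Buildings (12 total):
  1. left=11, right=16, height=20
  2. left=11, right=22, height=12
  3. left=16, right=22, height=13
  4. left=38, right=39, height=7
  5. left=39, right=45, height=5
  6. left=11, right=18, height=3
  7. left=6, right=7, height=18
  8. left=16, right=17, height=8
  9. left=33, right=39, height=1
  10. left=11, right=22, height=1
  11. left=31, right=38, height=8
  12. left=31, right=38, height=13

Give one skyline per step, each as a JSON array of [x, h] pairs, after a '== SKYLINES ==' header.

== SKYLINES ==
[[11,20],[16,0]]
[[11,20],[16,12],[22,0]]
[[11,20],[16,13],[22,0]]
[[11,20],[16,13],[22,0],[38,7],[39,0]]
[[11,20],[16,13],[22,0],[38,7],[39,5],[45,0]]
[[11,20],[16,13],[22,0],[38,7],[39,5],[45,0]]
[[6,18],[7,0],[11,20],[16,13],[22,0],[38,7],[39,5],[45,0]]
[[6,18],[7,0],[11,20],[16,13],[22,0],[38,7],[39,5],[45,0]]
[[6,18],[7,0],[11,20],[16,13],[22,0],[33,1],[38,7],[39,5],[45,0]]
[[6,18],[7,0],[11,20],[16,13],[22,0],[33,1],[38,7],[39,5],[45,0]]
[[6,18],[7,0],[11,20],[16,13],[22,0],[31,8],[38,7],[39,5],[45,0]]
[[6,18],[7,0],[11,20],[16,13],[22,0],[31,13],[38,7],[39,5],[45,0]]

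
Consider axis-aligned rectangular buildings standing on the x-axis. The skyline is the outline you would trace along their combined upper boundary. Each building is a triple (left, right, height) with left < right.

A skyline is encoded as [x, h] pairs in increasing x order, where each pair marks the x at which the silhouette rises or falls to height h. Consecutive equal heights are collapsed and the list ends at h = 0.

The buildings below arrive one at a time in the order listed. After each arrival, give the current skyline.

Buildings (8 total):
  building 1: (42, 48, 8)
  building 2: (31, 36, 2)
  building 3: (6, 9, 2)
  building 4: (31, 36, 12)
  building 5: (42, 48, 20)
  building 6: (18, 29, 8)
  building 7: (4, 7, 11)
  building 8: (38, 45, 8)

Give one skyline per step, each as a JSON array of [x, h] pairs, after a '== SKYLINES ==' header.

== SKYLINES ==
[[42,8],[48,0]]
[[31,2],[36,0],[42,8],[48,0]]
[[6,2],[9,0],[31,2],[36,0],[42,8],[48,0]]
[[6,2],[9,0],[31,12],[36,0],[42,8],[48,0]]
[[6,2],[9,0],[31,12],[36,0],[42,20],[48,0]]
[[6,2],[9,0],[18,8],[29,0],[31,12],[36,0],[42,20],[48,0]]
[[4,11],[7,2],[9,0],[18,8],[29,0],[31,12],[36,0],[42,20],[48,0]]
[[4,11],[7,2],[9,0],[18,8],[29,0],[31,12],[36,0],[38,8],[42,20],[48,0]]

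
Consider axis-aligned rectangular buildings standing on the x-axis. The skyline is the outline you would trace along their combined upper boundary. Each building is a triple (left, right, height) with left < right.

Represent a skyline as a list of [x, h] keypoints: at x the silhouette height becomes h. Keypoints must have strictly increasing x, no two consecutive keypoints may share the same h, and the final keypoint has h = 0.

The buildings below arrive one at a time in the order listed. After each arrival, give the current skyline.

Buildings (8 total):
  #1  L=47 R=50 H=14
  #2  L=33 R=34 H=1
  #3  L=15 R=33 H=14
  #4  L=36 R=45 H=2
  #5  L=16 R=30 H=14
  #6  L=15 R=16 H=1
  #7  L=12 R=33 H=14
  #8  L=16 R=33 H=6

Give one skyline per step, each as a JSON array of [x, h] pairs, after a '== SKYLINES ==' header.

== SKYLINES ==
[[47,14],[50,0]]
[[33,1],[34,0],[47,14],[50,0]]
[[15,14],[33,1],[34,0],[47,14],[50,0]]
[[15,14],[33,1],[34,0],[36,2],[45,0],[47,14],[50,0]]
[[15,14],[33,1],[34,0],[36,2],[45,0],[47,14],[50,0]]
[[15,14],[33,1],[34,0],[36,2],[45,0],[47,14],[50,0]]
[[12,14],[33,1],[34,0],[36,2],[45,0],[47,14],[50,0]]
[[12,14],[33,1],[34,0],[36,2],[45,0],[47,14],[50,0]]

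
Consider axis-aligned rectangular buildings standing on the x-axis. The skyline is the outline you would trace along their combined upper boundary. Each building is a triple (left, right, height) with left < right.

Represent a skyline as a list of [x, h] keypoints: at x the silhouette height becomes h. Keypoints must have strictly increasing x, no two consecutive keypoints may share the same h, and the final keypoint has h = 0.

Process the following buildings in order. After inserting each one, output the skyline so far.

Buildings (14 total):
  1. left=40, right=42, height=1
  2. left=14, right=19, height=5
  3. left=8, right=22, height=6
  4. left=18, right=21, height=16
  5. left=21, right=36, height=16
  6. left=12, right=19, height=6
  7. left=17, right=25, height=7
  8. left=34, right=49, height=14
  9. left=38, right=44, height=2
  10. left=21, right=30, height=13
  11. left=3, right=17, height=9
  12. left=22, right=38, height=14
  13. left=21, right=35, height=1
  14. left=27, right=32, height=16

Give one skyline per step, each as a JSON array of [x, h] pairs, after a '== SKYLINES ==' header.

== SKYLINES ==
[[40,1],[42,0]]
[[14,5],[19,0],[40,1],[42,0]]
[[8,6],[22,0],[40,1],[42,0]]
[[8,6],[18,16],[21,6],[22,0],[40,1],[42,0]]
[[8,6],[18,16],[36,0],[40,1],[42,0]]
[[8,6],[18,16],[36,0],[40,1],[42,0]]
[[8,6],[17,7],[18,16],[36,0],[40,1],[42,0]]
[[8,6],[17,7],[18,16],[36,14],[49,0]]
[[8,6],[17,7],[18,16],[36,14],[49,0]]
[[8,6],[17,7],[18,16],[36,14],[49,0]]
[[3,9],[17,7],[18,16],[36,14],[49,0]]
[[3,9],[17,7],[18,16],[36,14],[49,0]]
[[3,9],[17,7],[18,16],[36,14],[49,0]]
[[3,9],[17,7],[18,16],[36,14],[49,0]]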